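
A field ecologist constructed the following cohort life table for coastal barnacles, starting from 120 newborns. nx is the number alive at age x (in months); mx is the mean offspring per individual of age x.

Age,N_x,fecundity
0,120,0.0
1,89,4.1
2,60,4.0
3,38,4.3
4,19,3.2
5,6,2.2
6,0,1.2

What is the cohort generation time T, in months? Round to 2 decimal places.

1.95

lx = nx/n0 = nx/120: 1, 0.74167…, 0.5, 0.31667…, 0.15833…, 0.05, 0
lx·mx: 0, 3.040833…, 2, 1.361667…, 0.506667…, 0.11, 0 → R0 = 7.019167…
x·lx·mx: 0, 3.040833…, 4, 4.085…, 2.026667…, 0.55, 0 → Σ = 13.7025…
T = 13.7025… / 7.019167… = 1.952155… → 1.95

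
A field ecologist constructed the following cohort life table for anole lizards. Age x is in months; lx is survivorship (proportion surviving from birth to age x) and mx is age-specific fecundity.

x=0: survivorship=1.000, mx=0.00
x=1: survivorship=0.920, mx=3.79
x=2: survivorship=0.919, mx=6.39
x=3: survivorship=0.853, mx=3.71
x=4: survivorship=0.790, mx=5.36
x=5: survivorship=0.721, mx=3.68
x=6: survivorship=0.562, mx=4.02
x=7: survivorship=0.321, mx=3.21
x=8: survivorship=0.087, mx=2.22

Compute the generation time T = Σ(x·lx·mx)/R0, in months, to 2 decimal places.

lx·mx: 0, 3.4868, 5.87241, 3.16463, 4.2344, 2.65328, 2.25924, 1.03041, 0.19314 → R0 = 22.89431
x·lx·mx: 0, 3.4868, 11.74482, 9.49389, 16.9376, 13.2664, 13.55544, 7.21287, 1.54512 → Σ = 77.24294
T = 77.24294 / 22.89431 = 3.373892… → 3.37

3.37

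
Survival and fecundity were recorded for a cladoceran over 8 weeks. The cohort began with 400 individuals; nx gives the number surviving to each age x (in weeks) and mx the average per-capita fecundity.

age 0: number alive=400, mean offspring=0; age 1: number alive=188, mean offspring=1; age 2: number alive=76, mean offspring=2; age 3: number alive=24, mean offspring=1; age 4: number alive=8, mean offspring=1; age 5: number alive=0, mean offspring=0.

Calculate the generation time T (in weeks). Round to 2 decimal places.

lx = nx/n0 = nx/400: 1, 0.47, 0.19, 0.06, 0.02, 0
lx·mx: 0, 0.47, 0.38, 0.06, 0.02, 0 → R0 = 0.93
x·lx·mx: 0, 0.47, 0.76, 0.18, 0.08, 0 → Σ = 1.49
T = 1.49 / 0.93 = 1.602151… → 1.60

1.60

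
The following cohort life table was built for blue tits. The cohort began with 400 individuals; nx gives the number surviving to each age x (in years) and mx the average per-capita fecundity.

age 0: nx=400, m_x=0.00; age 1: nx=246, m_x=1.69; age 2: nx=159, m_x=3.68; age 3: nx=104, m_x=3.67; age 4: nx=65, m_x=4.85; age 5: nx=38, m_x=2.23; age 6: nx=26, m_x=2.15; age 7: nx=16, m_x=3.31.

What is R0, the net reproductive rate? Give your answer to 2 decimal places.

4.73

lx = nx/n0 = nx/400: 1, 0.615, 0.3975, 0.26, 0.1625, 0.095, 0.065, 0.04
lx·mx by age: 0, 1.03935, 1.4628, 0.9542, 0.788125, 0.21185, 0.13975, 0.1324
R0 = Σ lx·mx = 4.728475 → 4.73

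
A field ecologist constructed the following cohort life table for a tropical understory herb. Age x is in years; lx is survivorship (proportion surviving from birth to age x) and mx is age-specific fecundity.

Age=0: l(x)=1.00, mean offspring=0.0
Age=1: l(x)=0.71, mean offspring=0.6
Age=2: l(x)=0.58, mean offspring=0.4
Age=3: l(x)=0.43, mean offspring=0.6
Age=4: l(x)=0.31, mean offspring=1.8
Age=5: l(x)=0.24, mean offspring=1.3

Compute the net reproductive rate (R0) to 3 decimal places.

1.786

lx·mx by age: 0, 0.426, 0.232, 0.258, 0.558, 0.312
R0 = Σ lx·mx = 1.786 → 1.786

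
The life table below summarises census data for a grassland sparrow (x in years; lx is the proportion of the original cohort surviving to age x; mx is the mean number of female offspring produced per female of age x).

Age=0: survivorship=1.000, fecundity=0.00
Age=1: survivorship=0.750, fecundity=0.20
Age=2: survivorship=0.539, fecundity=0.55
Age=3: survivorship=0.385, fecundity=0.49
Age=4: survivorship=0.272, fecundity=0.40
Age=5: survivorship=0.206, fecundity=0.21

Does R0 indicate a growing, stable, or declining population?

R0 = Σ lx·mx = 0 + 0.15 + 0.29645 + 0.18865 + 0.1088 + 0.04326 = 0.78716
R0 < 1, so the population is declining.

declining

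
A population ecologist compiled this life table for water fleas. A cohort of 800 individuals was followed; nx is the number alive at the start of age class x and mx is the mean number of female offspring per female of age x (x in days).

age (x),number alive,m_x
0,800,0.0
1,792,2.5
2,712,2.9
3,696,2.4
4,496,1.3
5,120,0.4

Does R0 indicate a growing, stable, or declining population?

growing

lx = nx/n0 = nx/800: 1, 0.99, 0.89, 0.87, 0.62, 0.15
R0 = Σ lx·mx = 0 + 2.475 + 2.581 + 2.088 + 0.806 + 0.06 = 8.01
R0 > 1, so the population is growing.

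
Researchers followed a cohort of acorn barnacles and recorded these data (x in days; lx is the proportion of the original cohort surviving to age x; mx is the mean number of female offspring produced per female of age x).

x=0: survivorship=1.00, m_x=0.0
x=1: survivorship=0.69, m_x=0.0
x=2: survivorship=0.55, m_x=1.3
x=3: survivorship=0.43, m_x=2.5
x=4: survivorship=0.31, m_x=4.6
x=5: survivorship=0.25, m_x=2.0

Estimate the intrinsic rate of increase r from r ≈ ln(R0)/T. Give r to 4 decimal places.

0.3793

R0 = Σ lx·mx = 0 + 0 + 0.715 + 1.075 + 1.426 + 0.5 = 3.716
Σ x·lx·mx = 12.859; T = 12.859/3.716 = 3.46044…
r ≈ ln(R0)/T = ln(3.716)/3.46044… = 0.37933… → 0.3793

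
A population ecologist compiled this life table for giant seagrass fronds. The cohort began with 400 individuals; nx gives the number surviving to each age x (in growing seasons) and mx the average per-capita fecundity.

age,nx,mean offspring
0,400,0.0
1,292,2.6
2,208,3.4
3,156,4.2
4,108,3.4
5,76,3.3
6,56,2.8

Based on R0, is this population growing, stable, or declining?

lx = nx/n0 = nx/400: 1, 0.73, 0.52, 0.39, 0.27, 0.19, 0.14
R0 = Σ lx·mx = 0 + 1.898 + 1.768 + 1.638 + 0.918 + 0.627 + 0.392 = 7.241
R0 > 1, so the population is growing.

growing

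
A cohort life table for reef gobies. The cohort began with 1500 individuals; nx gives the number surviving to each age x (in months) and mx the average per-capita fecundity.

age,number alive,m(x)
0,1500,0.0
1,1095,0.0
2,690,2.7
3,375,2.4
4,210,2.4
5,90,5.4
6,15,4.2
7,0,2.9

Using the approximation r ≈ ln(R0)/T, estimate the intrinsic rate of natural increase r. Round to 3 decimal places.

0.317

lx = nx/n0 = nx/1500: 1, 0.73, 0.46, 0.25, 0.14, 0.06, 0.01, 0
R0 = Σ lx·mx = 0 + 0 + 1.242 + 0.6 + 0.336 + 0.324 + 0.042 + 0 = 2.544
Σ x·lx·mx = 7.5; T = 7.5/2.544 = 2.94811…
r ≈ ln(R0)/T = ln(2.544)/2.94811… = 0.31672… → 0.317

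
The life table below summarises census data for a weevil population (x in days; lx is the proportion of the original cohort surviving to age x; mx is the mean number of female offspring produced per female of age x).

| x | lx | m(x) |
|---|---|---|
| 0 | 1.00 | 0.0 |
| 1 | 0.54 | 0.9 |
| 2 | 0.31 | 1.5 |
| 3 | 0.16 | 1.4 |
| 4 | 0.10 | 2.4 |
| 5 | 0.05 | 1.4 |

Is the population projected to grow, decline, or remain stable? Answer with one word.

R0 = Σ lx·mx = 0 + 0.486 + 0.465 + 0.224 + 0.24 + 0.07 = 1.485
R0 > 1, so the population is growing.

growing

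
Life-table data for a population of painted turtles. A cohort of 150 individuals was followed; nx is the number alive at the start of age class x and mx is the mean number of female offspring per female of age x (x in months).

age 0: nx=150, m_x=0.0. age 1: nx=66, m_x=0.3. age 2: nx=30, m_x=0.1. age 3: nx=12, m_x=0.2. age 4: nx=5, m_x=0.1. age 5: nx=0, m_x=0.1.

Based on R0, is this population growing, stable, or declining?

lx = nx/n0 = nx/150: 1, 0.44, 0.2, 0.08, 0.03333…, 0
R0 = Σ lx·mx = 0 + 0.132 + 0.02 + 0.016 + 0.003333… + 0 = 0.171333…
R0 < 1, so the population is declining.

declining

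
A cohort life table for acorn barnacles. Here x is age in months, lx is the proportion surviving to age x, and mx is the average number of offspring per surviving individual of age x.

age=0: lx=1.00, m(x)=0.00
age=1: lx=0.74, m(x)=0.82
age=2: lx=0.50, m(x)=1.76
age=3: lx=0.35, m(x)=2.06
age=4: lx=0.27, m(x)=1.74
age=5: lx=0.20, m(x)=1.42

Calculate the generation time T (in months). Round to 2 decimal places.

2.64

lx·mx: 0, 0.6068, 0.88, 0.721, 0.4698, 0.284 → R0 = 2.9616
x·lx·mx: 0, 0.6068, 1.76, 2.163, 1.8792, 1.42 → Σ = 7.829
T = 7.829 / 2.9616 = 2.643504… → 2.64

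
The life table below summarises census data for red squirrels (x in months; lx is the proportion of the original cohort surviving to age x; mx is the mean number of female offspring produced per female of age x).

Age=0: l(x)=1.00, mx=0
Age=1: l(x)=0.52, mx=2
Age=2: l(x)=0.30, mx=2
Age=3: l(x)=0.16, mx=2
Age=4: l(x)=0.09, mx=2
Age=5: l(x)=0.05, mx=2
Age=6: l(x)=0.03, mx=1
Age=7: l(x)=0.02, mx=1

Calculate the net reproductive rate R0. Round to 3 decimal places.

2.290

lx·mx by age: 0, 1.04, 0.6, 0.32, 0.18, 0.1, 0.03, 0.02
R0 = Σ lx·mx = 2.29 → 2.290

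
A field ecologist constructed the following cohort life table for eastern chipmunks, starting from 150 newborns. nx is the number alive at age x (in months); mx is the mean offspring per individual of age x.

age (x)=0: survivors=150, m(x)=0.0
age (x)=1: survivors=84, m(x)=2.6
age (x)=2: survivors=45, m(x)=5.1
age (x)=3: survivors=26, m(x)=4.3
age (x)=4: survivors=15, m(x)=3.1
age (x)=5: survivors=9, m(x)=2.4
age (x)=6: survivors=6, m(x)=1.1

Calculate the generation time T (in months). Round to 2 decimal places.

lx = nx/n0 = nx/150: 1, 0.56, 0.3, 0.17333…, 0.1, 0.06, 0.04
lx·mx: 0, 1.456, 1.53, 0.745333…, 0.31, 0.144, 0.044 → R0 = 4.229333…
x·lx·mx: 0, 1.456, 3.06, 2.236…, 1.24, 0.72, 0.264 → Σ = 8.976…
T = 8.976… / 4.229333… = 2.12232… → 2.12

2.12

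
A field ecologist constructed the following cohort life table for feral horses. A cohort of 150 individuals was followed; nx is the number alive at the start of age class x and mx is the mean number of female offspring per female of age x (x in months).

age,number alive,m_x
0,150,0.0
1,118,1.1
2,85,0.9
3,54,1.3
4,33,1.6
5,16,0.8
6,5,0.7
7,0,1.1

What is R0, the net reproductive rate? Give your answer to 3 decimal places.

lx = nx/n0 = nx/150: 1, 0.78667…, 0.56667…, 0.36, 0.22, 0.10667…, 0.03333…, 0
lx·mx by age: 0, 0.865333…, 0.51…, 0.468, 0.352, 0.085333…, 0.023333…, 0
R0 = Σ lx·mx = 2.304… → 2.304

2.304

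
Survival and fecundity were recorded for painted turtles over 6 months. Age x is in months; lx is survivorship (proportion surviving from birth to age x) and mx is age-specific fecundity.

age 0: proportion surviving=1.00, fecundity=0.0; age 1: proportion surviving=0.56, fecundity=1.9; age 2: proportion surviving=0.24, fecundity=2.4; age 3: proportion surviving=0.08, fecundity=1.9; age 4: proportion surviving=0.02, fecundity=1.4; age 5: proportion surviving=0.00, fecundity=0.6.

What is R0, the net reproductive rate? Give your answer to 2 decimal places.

1.82

lx·mx by age: 0, 1.064, 0.576, 0.152, 0.028, 0
R0 = Σ lx·mx = 1.82 → 1.82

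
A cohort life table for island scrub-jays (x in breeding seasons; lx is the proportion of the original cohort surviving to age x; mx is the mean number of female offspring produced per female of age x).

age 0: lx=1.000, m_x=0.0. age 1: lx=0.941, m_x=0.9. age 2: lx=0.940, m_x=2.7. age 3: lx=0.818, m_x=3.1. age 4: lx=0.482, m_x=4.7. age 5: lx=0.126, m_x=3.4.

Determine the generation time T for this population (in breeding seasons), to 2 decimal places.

lx·mx: 0, 0.8469, 2.538, 2.5358, 2.2654, 0.4284 → R0 = 8.6145
x·lx·mx: 0, 0.8469, 5.076, 7.6074, 9.0616, 2.142 → Σ = 24.7339
T = 24.7339 / 8.6145 = 2.871194… → 2.87

2.87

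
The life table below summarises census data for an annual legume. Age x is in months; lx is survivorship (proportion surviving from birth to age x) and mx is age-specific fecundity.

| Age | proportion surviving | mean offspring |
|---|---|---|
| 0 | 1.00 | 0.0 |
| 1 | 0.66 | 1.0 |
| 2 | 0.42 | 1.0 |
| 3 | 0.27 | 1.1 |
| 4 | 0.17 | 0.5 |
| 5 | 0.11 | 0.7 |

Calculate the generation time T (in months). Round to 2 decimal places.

2.02

lx·mx: 0, 0.66, 0.42, 0.297, 0.085, 0.077 → R0 = 1.539
x·lx·mx: 0, 0.66, 0.84, 0.891, 0.34, 0.385 → Σ = 3.116
T = 3.116 / 1.539 = 2.024691… → 2.02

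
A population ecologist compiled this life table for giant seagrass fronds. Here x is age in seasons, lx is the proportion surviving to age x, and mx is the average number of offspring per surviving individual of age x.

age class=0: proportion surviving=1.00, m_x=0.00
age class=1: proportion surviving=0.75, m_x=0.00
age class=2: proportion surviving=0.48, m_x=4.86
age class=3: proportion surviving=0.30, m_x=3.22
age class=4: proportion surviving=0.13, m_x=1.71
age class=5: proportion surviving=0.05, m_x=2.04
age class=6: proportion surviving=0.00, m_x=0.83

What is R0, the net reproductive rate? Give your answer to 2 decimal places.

lx·mx by age: 0, 0, 2.3328, 0.966, 0.2223, 0.102, 0
R0 = Σ lx·mx = 3.6231 → 3.62

3.62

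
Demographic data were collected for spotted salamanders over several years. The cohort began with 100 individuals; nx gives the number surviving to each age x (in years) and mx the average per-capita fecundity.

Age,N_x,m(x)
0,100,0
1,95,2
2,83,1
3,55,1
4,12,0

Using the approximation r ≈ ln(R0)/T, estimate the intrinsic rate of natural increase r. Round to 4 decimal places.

lx = nx/n0 = nx/100: 1, 0.95, 0.83, 0.55, 0.12
R0 = Σ lx·mx = 0 + 1.9 + 0.83 + 0.55 + 0 = 3.28
Σ x·lx·mx = 5.21; T = 5.21/3.28 = 1.58841…
r ≈ ln(R0)/T = ln(3.28)/1.58841… = 0.747817… → 0.7478

0.7478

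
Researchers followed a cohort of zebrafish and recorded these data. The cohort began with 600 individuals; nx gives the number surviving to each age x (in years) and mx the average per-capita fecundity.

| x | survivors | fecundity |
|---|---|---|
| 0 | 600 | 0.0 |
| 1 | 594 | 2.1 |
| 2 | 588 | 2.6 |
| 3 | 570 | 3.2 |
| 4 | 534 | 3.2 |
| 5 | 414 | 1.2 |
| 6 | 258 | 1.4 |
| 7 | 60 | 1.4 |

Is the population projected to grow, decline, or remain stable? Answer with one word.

lx = nx/n0 = nx/600: 1, 0.99, 0.98, 0.95, 0.89, 0.69, 0.43, 0.1
R0 = Σ lx·mx = 0 + 2.079 + 2.548 + 3.04 + 2.848 + 0.828 + 0.602 + 0.14 = 12.085
R0 > 1, so the population is growing.

growing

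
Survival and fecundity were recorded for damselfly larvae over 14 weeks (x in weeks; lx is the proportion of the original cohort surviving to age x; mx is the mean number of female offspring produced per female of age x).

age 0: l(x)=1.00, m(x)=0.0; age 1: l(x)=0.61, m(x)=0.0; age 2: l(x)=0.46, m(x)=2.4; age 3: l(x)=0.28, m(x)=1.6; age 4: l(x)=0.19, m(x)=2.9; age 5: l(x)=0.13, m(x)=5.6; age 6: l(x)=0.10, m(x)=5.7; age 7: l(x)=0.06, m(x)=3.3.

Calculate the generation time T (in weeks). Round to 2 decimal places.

3.95

lx·mx: 0, 0, 1.104, 0.448, 0.551, 0.728, 0.57, 0.198 → R0 = 3.599
x·lx·mx: 0, 0, 2.208, 1.344, 2.204, 3.64, 3.42, 1.386 → Σ = 14.202
T = 14.202 / 3.599 = 3.946096… → 3.95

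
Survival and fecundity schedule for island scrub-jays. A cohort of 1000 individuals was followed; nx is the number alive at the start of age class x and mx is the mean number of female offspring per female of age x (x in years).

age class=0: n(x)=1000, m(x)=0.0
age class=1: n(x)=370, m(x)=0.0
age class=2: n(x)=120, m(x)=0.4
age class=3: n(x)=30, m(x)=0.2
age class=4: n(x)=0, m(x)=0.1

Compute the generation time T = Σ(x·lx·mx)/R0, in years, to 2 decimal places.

2.11

lx = nx/n0 = nx/1000: 1, 0.37, 0.12, 0.03, 0
lx·mx: 0, 0, 0.048, 0.006, 0 → R0 = 0.054
x·lx·mx: 0, 0, 0.096, 0.018, 0 → Σ = 0.114
T = 0.114 / 0.054 = 2.111111… → 2.11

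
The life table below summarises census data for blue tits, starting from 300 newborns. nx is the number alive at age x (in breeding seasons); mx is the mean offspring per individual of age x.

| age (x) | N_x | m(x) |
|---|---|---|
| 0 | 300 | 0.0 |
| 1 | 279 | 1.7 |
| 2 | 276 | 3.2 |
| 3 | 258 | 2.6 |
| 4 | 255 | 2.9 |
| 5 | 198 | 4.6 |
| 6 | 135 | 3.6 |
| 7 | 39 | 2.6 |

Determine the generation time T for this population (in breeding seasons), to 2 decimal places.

lx = nx/n0 = nx/300: 1, 0.93, 0.92, 0.86, 0.85, 0.66, 0.45, 0.13
lx·mx: 0, 1.581, 2.944, 2.236, 2.465, 3.036, 1.62, 0.338 → R0 = 14.22
x·lx·mx: 0, 1.581, 5.888, 6.708, 9.86, 15.18, 9.72, 2.366 → Σ = 51.303
T = 51.303 / 14.22 = 3.607806… → 3.61

3.61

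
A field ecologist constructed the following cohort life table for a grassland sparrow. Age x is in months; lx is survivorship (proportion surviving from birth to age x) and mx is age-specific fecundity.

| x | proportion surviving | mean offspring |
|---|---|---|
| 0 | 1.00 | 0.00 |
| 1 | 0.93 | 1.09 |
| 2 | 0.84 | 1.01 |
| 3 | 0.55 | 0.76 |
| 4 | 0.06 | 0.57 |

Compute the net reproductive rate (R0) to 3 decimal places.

lx·mx by age: 0, 1.0137, 0.8484, 0.418, 0.0342
R0 = Σ lx·mx = 2.3143 → 2.314

2.314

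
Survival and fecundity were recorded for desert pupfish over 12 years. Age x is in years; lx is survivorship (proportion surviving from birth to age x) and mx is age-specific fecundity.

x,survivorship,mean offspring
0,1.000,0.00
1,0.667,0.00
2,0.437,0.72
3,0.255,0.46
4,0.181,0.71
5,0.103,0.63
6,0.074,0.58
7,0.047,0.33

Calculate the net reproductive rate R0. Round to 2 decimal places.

lx·mx by age: 0, 0, 0.31464, 0.1173, 0.12851, 0.06489, 0.04292, 0.01551
R0 = Σ lx·mx = 0.68377 → 0.68

0.68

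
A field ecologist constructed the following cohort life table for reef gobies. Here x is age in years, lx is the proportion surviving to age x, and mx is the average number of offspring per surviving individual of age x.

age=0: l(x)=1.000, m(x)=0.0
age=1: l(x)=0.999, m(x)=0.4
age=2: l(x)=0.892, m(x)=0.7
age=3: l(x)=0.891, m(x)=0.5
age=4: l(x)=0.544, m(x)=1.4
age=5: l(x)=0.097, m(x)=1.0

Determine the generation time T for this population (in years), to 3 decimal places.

2.799

lx·mx: 0, 0.3996, 0.6244, 0.4455, 0.7616, 0.097 → R0 = 2.3281
x·lx·mx: 0, 0.3996, 1.2488, 1.3365, 3.0464, 0.485 → Σ = 6.5163
T = 6.5163 / 2.3281 = 2.798978… → 2.799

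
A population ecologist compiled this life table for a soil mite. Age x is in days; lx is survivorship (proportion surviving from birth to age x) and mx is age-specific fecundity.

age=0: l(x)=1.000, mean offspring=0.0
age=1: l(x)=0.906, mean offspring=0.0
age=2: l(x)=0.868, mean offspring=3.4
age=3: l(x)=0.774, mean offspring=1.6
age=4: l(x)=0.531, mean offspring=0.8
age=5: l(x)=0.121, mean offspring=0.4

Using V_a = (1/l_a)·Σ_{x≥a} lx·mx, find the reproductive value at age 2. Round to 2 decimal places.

5.37

lx·mx for x ≥ 2: 2.9512, 1.2384, 0.4248, 0.0484 → sum = 4.6628
V_2 = 4.6628 / l_2 = 4.6628 / 0.868 = 5.371889… → 5.37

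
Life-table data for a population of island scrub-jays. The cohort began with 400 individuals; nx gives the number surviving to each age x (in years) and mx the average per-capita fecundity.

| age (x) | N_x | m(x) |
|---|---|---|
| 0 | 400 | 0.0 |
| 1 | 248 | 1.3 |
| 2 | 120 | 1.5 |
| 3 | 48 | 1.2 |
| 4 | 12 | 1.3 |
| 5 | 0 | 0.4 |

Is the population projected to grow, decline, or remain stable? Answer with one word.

lx = nx/n0 = nx/400: 1, 0.62, 0.3, 0.12, 0.03, 0
R0 = Σ lx·mx = 0 + 0.806 + 0.45 + 0.144 + 0.039 + 0 = 1.439
R0 > 1, so the population is growing.

growing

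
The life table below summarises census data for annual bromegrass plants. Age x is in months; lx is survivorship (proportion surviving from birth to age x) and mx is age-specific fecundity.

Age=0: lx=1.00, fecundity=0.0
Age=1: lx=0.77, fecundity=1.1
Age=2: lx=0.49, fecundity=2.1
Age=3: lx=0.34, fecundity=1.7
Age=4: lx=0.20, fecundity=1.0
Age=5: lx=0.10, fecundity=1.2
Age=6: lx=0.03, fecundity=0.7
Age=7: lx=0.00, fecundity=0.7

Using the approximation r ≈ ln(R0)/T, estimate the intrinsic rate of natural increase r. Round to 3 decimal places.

0.466

R0 = Σ lx·mx = 0 + 0.847 + 1.029 + 0.578 + 0.2 + 0.12 + 0.021 + 0 = 2.795
Σ x·lx·mx = 6.165; T = 6.165/2.795 = 2.20572…
r ≈ ln(R0)/T = ln(2.795)/2.20572… = 0.46598… → 0.466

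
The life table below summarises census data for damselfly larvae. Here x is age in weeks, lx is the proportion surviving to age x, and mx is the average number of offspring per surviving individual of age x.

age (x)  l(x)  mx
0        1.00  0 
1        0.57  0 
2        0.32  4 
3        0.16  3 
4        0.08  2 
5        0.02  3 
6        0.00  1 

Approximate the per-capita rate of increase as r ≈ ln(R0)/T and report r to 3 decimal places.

R0 = Σ lx·mx = 0 + 0 + 1.28 + 0.48 + 0.16 + 0.06 + 0 = 1.98
Σ x·lx·mx = 4.94; T = 4.94/1.98 = 2.49495…
r ≈ ln(R0)/T = ln(1.98)/2.49495… = 0.27379… → 0.274

0.274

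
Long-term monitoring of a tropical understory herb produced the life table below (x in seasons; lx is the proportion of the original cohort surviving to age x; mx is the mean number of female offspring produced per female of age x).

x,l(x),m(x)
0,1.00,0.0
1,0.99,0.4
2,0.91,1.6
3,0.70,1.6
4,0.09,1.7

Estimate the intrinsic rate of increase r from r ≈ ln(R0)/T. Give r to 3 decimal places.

R0 = Σ lx·mx = 0 + 0.396 + 1.456 + 1.12 + 0.153 = 3.125
Σ x·lx·mx = 7.28; T = 7.28/3.125 = 2.3296
r ≈ ln(R0)/T = ln(3.125)/2.3296 = 0.48911… → 0.489

0.489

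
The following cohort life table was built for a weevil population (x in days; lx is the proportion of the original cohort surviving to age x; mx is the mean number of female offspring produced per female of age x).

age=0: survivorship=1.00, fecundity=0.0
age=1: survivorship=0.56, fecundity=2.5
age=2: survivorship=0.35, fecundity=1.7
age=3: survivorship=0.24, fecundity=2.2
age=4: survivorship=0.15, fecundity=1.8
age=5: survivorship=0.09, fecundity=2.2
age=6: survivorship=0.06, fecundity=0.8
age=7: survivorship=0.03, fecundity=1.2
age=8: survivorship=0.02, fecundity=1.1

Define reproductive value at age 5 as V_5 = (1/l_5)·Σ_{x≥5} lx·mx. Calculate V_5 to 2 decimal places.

3.38

lx·mx for x ≥ 5: 0.198, 0.048, 0.036, 0.022 → sum = 0.304
V_5 = 0.304 / l_5 = 0.304 / 0.09 = 3.377778… → 3.38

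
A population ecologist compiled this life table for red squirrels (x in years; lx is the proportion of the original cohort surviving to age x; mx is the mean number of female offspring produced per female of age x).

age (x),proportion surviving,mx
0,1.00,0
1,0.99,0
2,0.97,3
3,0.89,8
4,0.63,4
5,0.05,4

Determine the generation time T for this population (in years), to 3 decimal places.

3.001

lx·mx: 0, 0, 2.91, 7.12, 2.52, 0.2 → R0 = 12.75
x·lx·mx: 0, 0, 5.82, 21.36, 10.08, 1 → Σ = 38.26
T = 38.26 / 12.75 = 3.000784… → 3.001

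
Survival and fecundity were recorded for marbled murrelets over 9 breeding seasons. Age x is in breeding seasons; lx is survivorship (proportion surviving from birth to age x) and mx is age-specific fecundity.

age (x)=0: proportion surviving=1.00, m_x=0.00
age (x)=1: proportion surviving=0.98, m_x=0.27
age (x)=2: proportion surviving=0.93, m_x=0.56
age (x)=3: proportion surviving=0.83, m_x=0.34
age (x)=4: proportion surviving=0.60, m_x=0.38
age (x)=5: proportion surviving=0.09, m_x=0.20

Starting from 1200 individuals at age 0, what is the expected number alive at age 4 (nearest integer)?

720

Expected survivors = N0 · l_4 = 1200 × 0.60 = 720 → 720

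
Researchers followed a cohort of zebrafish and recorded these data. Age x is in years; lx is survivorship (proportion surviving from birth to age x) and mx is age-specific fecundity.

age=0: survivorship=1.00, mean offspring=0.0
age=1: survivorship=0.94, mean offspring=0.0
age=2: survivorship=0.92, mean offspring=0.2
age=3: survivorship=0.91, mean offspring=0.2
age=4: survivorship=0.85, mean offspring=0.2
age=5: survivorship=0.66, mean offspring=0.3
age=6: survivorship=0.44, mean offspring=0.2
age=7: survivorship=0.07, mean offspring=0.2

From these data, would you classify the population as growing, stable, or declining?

declining

R0 = Σ lx·mx = 0 + 0 + 0.184 + 0.182 + 0.17 + 0.198 + 0.088 + 0.014 = 0.836
R0 < 1, so the population is declining.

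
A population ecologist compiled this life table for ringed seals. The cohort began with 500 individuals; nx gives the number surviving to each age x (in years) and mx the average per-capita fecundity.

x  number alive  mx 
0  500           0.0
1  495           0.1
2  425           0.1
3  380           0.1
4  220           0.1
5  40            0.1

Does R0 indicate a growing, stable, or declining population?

declining

lx = nx/n0 = nx/500: 1, 0.99, 0.85, 0.76, 0.44, 0.08
R0 = Σ lx·mx = 0 + 0.099 + 0.085 + 0.076 + 0.044 + 0.008 = 0.312
R0 < 1, so the population is declining.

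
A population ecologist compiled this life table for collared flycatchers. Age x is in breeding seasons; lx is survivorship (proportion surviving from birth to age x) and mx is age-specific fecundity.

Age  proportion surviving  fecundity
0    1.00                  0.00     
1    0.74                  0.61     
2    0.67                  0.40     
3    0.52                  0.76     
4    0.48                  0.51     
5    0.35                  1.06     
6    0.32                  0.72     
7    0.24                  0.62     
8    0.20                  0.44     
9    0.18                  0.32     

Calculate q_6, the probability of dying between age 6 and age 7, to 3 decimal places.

q_6 = (l_6 − l_7) / l_6 = (0.32 − 0.24) / 0.32
     = 0.08 / 0.32 = 0.25 → 0.250

0.250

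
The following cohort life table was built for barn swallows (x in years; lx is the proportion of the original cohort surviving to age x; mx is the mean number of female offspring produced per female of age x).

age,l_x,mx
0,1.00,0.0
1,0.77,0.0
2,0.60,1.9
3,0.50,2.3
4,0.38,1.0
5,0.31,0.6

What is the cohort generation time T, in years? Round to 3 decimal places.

2.864

lx·mx: 0, 0, 1.14, 1.15, 0.38, 0.186 → R0 = 2.856
x·lx·mx: 0, 0, 2.28, 3.45, 1.52, 0.93 → Σ = 8.18
T = 8.18 / 2.856 = 2.864146… → 2.864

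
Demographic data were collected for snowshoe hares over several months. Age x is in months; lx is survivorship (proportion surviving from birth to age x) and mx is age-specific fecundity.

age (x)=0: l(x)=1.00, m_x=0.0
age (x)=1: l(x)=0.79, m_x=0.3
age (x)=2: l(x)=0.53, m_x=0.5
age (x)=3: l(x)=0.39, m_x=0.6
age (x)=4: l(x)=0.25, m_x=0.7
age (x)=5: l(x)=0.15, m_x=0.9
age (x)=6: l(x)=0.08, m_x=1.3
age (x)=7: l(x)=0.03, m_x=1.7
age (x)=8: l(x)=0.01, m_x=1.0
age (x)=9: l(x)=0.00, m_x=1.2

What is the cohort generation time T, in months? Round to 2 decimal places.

3.22

lx·mx: 0, 0.237, 0.265, 0.234, 0.175, 0.135, 0.104, 0.051, 0.01, 0 → R0 = 1.211
x·lx·mx: 0, 0.237, 0.53, 0.702, 0.7, 0.675, 0.624, 0.357, 0.08, 0 → Σ = 3.905
T = 3.905 / 1.211 = 3.224608… → 3.22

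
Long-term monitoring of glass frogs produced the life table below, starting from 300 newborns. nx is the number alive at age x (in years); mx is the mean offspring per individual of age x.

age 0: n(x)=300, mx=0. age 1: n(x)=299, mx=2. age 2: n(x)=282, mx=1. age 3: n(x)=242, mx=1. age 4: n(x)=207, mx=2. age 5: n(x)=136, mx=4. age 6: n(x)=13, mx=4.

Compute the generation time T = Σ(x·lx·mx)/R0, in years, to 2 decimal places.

3.08

lx = nx/n0 = nx/300: 1, 0.99667…, 0.94, 0.80667…, 0.69, 0.45333…, 0.04333…
lx·mx: 0, 1.993333…, 0.94, 0.806667…, 1.38, 1.813333…, 0.173333… → R0 = 7.106667…
x·lx·mx: 0, 1.993333…, 1.88, 2.42…, 5.52, 9.066667…, 1.04… → Σ = 21.92…
T = 21.92… / 7.106667… = 3.084428… → 3.08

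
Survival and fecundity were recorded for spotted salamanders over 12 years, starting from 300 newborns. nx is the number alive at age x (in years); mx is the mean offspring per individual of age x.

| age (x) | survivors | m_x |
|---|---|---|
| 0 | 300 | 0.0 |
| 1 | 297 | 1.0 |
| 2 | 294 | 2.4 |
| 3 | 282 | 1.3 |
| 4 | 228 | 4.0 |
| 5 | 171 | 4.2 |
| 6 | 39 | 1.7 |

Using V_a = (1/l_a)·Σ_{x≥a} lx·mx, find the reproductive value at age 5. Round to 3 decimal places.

4.588

lx = nx/n0 = nx/300: 1, 0.99, 0.98, 0.94, 0.76, 0.57, 0.13
lx·mx for x ≥ 5: 2.394, 0.221 → sum = 2.615
V_5 = 2.615 / l_5 = 2.615 / 0.57 = 4.587719… → 4.588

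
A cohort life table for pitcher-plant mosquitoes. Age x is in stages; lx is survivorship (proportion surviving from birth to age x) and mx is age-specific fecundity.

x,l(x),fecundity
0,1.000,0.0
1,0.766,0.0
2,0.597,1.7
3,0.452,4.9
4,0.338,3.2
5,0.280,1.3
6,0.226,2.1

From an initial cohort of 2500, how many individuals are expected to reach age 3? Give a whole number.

1130

Expected survivors = N0 · l_3 = 2500 × 0.452 = 1130 → 1130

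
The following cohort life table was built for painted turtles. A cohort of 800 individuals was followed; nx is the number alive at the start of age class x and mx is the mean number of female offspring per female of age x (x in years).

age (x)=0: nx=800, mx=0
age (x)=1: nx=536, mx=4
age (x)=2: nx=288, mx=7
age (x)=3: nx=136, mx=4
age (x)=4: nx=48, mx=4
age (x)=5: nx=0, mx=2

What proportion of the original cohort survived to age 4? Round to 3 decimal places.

l_4 = n_4/n_0 = 48/800 = 0.06 → 0.060

0.060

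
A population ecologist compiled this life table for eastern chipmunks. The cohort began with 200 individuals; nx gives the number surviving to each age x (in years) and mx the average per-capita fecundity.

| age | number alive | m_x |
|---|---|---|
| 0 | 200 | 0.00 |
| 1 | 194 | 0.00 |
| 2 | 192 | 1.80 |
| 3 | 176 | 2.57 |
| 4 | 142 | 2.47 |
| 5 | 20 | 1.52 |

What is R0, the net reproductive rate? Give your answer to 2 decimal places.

5.90

lx = nx/n0 = nx/200: 1, 0.97, 0.96, 0.88, 0.71, 0.1
lx·mx by age: 0, 0, 1.728, 2.2616, 1.7537, 0.152
R0 = Σ lx·mx = 5.8953 → 5.90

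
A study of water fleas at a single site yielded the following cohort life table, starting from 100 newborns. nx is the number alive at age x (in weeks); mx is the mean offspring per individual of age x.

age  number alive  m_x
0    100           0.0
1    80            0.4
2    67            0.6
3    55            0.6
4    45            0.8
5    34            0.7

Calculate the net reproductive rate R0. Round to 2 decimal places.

1.65

lx = nx/n0 = nx/100: 1, 0.8, 0.67, 0.55, 0.45, 0.34
lx·mx by age: 0, 0.32, 0.402, 0.33, 0.36, 0.238
R0 = Σ lx·mx = 1.65 → 1.65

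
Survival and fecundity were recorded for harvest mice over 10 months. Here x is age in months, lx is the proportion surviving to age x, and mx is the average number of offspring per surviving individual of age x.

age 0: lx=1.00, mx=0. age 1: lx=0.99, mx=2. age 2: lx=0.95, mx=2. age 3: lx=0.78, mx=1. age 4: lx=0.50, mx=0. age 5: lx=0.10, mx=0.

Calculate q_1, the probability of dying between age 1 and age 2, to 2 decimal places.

0.04

q_1 = (l_1 − l_2) / l_1 = (0.99 − 0.95) / 0.99
     = 0.04 / 0.99 = 0.040404… → 0.04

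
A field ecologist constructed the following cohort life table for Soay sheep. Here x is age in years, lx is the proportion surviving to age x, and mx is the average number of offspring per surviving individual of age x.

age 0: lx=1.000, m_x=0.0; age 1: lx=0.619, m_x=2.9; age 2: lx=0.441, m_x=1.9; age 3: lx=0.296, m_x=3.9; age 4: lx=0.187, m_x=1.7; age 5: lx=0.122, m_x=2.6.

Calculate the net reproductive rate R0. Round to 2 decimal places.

4.42

lx·mx by age: 0, 1.7951, 0.8379, 1.1544, 0.3179, 0.3172
R0 = Σ lx·mx = 4.4225 → 4.42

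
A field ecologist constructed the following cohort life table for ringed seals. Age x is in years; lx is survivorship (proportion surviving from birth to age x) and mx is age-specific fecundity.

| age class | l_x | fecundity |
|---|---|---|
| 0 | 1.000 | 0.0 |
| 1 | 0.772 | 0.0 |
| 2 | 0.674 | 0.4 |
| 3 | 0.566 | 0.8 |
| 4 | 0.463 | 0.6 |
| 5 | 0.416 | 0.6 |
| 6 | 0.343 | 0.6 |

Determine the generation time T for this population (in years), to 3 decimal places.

lx·mx: 0, 0, 0.2696, 0.4528, 0.2778, 0.2496, 0.2058 → R0 = 1.4556
x·lx·mx: 0, 0, 0.5392, 1.3584, 1.1112, 1.248, 1.2348 → Σ = 5.4916
T = 5.4916 / 1.4556 = 3.77274… → 3.773

3.773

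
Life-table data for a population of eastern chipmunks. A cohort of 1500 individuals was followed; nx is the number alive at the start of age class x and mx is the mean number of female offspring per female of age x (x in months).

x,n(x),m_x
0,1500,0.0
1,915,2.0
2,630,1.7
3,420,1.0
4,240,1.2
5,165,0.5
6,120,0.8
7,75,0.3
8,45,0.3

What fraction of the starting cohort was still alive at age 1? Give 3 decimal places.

l_1 = n_1/n_0 = 915/1500 = 0.61 → 0.610

0.610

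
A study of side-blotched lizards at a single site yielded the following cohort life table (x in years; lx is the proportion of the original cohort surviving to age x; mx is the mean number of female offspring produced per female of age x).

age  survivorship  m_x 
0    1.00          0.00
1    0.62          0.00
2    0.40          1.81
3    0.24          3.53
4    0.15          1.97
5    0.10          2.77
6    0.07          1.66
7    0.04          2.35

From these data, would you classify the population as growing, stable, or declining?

growing

R0 = Σ lx·mx = 0 + 0 + 0.724 + 0.8472 + 0.2955 + 0.277 + 0.1162 + 0.094 = 2.3539
R0 > 1, so the population is growing.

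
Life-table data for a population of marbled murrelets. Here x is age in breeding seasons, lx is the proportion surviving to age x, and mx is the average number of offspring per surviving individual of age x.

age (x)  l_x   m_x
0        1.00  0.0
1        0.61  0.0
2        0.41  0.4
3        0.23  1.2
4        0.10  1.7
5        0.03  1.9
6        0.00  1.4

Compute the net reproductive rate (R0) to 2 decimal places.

lx·mx by age: 0, 0, 0.164, 0.276, 0.17, 0.057, 0
R0 = Σ lx·mx = 0.667 → 0.67

0.67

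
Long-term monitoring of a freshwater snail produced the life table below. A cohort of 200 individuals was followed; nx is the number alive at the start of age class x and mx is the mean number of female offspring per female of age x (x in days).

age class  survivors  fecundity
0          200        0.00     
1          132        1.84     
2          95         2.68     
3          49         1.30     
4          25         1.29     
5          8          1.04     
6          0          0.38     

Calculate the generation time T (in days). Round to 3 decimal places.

1.851

lx = nx/n0 = nx/200: 1, 0.66, 0.475, 0.245, 0.125, 0.04, 0
lx·mx: 0, 1.2144, 1.273, 0.3185, 0.16125, 0.0416, 0 → R0 = 3.00875
x·lx·mx: 0, 1.2144, 2.546, 0.9555, 0.645, 0.208, 0 → Σ = 5.5689
T = 5.5689 / 3.00875 = 1.850902… → 1.851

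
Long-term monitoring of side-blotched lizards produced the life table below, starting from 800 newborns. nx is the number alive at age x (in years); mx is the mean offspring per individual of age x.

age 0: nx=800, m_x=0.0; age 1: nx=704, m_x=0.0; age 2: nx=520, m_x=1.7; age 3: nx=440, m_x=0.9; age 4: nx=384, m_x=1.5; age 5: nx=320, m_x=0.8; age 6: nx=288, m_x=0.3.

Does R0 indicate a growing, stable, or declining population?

growing

lx = nx/n0 = nx/800: 1, 0.88, 0.65, 0.55, 0.48, 0.4, 0.36
R0 = Σ lx·mx = 0 + 0 + 1.105 + 0.495 + 0.72 + 0.32 + 0.108 = 2.748
R0 > 1, so the population is growing.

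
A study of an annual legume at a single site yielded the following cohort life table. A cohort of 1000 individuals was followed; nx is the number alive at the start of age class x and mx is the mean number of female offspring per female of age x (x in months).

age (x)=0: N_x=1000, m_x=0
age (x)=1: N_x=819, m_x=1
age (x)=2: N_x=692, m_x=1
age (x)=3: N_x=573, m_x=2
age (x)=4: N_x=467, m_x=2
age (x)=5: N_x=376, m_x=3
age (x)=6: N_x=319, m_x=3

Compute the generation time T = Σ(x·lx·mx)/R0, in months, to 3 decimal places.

lx = nx/n0 = nx/1000: 1, 0.819, 0.692, 0.573, 0.467, 0.376, 0.319
lx·mx: 0, 0.819, 0.692, 1.146, 0.934, 1.128, 0.957 → R0 = 5.676
x·lx·mx: 0, 0.819, 1.384, 3.438, 3.736, 5.64, 5.742 → Σ = 20.759
T = 20.759 / 5.676 = 3.657329… → 3.657

3.657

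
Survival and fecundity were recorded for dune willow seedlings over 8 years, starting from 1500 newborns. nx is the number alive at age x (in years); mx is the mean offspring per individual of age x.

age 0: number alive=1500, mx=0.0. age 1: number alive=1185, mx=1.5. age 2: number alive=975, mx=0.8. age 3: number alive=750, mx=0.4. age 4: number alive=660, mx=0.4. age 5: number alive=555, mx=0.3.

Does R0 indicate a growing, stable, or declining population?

lx = nx/n0 = nx/1500: 1, 0.79, 0.65, 0.5, 0.44, 0.37
R0 = Σ lx·mx = 0 + 1.185 + 0.52 + 0.2 + 0.176 + 0.111 = 2.192
R0 > 1, so the population is growing.

growing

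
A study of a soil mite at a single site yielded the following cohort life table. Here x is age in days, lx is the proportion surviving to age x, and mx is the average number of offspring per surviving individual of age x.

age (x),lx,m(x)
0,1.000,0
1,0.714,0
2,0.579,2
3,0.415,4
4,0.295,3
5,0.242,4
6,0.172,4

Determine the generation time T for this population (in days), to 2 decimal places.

3.70

lx·mx: 0, 0, 1.158, 1.66, 0.885, 0.968, 0.688 → R0 = 5.359
x·lx·mx: 0, 0, 2.316, 4.98, 3.54, 4.84, 4.128 → Σ = 19.804
T = 19.804 / 5.359 = 3.695466… → 3.70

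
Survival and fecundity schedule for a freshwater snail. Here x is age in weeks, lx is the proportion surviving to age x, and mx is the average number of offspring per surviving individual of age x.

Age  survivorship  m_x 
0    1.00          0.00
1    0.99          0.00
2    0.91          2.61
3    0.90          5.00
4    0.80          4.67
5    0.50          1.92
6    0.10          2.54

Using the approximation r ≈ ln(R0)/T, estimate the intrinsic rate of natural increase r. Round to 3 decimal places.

R0 = Σ lx·mx = 0 + 0 + 2.3751 + 4.5 + 3.736 + 0.96 + 0.254 = 11.8251
Σ x·lx·mx = 39.5182; T = 39.5182/11.8251 = 3.34189…
r ≈ ln(R0)/T = ln(11.8251)/3.34189… = 0.73917… → 0.739

0.739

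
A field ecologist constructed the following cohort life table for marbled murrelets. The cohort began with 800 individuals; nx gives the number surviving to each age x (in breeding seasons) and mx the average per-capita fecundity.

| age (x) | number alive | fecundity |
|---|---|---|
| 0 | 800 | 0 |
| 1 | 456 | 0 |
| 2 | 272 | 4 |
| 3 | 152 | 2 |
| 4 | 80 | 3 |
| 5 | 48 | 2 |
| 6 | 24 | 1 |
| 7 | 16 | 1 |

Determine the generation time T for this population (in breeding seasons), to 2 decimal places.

2.71

lx = nx/n0 = nx/800: 1, 0.57, 0.34, 0.19, 0.1, 0.06, 0.03, 0.02
lx·mx: 0, 0, 1.36, 0.38, 0.3, 0.12, 0.03, 0.02 → R0 = 2.21
x·lx·mx: 0, 0, 2.72, 1.14, 1.2, 0.6, 0.18, 0.14 → Σ = 5.98
T = 5.98 / 2.21 = 2.705882… → 2.71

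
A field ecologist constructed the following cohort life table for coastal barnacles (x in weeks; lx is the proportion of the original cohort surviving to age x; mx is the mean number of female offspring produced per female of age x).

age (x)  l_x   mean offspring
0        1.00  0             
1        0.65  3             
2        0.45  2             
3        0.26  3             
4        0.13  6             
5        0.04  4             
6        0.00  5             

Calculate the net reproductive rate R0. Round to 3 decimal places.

4.570

lx·mx by age: 0, 1.95, 0.9, 0.78, 0.78, 0.16, 0
R0 = Σ lx·mx = 4.57 → 4.570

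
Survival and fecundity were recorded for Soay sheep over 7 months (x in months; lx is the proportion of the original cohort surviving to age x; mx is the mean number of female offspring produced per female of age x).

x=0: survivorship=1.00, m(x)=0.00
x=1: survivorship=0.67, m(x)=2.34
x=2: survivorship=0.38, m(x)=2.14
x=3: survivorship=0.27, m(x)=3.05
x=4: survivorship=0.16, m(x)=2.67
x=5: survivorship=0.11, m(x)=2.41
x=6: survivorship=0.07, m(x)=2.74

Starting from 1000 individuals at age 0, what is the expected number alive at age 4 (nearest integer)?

Expected survivors = N0 · l_4 = 1000 × 0.16 = 160 → 160

160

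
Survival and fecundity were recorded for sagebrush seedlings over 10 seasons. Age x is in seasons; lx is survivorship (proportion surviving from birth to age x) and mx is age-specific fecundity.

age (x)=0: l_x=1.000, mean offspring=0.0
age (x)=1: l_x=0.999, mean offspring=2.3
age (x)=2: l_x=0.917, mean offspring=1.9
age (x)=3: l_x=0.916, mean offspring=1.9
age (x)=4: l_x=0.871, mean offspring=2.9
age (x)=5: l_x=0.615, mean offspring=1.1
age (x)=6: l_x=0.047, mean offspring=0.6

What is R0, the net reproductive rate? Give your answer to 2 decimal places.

lx·mx by age: 0, 2.2977, 1.7423, 1.7404, 2.5259, 0.6765, 0.0282
R0 = Σ lx·mx = 9.011 → 9.01

9.01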